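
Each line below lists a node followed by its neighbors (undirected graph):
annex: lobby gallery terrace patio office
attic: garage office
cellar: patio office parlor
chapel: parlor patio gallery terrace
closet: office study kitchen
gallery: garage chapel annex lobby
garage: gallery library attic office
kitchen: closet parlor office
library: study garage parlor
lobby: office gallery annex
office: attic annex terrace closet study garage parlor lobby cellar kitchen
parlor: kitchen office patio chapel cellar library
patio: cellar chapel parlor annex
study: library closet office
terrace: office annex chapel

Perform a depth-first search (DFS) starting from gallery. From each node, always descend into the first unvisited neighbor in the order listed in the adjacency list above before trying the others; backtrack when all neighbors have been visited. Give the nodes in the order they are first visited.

Visit gallery
gallery → garage
garage → library
library → study
study → closet
closet → office
office → attic
office → annex
annex → lobby
annex → terrace
terrace → chapel
chapel → parlor
parlor → kitchen
parlor → patio
patio → cellar

gallery, garage, library, study, closet, office, attic, annex, lobby, terrace, chapel, parlor, kitchen, patio, cellar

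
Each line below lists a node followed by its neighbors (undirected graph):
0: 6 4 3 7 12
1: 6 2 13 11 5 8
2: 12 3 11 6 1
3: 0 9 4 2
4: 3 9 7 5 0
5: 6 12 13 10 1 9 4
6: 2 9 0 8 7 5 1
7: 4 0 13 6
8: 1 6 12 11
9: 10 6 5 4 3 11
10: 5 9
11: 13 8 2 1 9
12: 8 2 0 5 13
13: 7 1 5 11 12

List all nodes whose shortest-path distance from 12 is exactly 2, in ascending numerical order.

1, 3, 4, 6, 7, 9, 10, 11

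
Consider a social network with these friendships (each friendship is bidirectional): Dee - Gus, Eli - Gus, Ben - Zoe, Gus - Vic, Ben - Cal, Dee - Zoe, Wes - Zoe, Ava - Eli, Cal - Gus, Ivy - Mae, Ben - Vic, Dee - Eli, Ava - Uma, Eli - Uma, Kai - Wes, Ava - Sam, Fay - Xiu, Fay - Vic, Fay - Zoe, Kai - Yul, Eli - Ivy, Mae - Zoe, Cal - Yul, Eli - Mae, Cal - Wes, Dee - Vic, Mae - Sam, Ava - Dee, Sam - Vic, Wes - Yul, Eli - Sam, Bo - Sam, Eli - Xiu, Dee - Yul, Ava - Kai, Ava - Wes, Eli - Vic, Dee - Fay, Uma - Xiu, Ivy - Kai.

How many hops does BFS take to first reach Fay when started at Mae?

2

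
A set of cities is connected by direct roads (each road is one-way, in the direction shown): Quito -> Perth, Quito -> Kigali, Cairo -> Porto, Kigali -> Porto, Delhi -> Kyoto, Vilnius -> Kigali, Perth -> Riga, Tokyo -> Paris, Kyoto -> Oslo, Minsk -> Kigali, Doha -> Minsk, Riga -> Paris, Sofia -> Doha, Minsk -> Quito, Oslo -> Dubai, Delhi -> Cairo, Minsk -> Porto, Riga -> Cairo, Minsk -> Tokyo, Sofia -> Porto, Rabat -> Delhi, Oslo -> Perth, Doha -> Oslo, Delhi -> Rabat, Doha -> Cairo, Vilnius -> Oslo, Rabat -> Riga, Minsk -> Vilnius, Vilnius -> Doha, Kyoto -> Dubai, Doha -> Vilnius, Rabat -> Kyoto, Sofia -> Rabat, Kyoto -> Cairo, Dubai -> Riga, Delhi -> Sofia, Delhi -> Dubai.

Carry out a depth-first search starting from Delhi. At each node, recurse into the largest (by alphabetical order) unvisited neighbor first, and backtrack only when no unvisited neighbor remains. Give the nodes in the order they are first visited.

Delhi Sofia Rabat Riga Paris Cairo Porto Kyoto Oslo Perth Dubai Doha Vilnius Kigali Minsk Tokyo Quito

Visit Delhi
Delhi → Sofia
Sofia → Rabat
Rabat → Riga
Riga → Paris
Riga → Cairo
Cairo → Porto
Rabat → Kyoto
Kyoto → Oslo
Oslo → Perth
Oslo → Dubai
Sofia → Doha
Doha → Vilnius
Vilnius → Kigali
Doha → Minsk
Minsk → Tokyo
Minsk → Quito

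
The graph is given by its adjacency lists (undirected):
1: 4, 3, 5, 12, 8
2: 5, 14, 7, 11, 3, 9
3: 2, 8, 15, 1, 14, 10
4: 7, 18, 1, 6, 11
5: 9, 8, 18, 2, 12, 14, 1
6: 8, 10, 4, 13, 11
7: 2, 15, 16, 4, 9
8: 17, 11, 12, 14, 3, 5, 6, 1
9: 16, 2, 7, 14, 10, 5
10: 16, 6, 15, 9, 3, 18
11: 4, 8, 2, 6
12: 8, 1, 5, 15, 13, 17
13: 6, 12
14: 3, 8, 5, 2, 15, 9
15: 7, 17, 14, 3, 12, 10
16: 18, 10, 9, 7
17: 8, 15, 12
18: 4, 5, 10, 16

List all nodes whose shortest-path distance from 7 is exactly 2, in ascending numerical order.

Level 0: 7
Level 1: 2, 4, 9, 15, 16
Level 2: 1, 3, 5, 6, 10, 11, 12, 14, 17, 18
Level 3: 8, 13

1, 3, 5, 6, 10, 11, 12, 14, 17, 18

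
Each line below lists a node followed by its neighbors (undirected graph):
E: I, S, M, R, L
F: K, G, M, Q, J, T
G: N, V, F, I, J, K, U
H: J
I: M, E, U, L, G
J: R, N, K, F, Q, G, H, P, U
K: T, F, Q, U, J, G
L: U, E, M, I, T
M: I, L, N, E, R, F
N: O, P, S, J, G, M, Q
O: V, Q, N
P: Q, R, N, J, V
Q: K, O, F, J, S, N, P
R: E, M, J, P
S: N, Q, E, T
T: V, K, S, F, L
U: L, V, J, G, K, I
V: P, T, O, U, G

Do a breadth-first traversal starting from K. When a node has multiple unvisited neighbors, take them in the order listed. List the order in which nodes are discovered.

Visit K; enqueue T, F, Q, U, J, G → queue [T, F, Q, U, J, G]
Visit T; enqueue V, S, L → queue [F, Q, U, J, G, V, S, L]
Visit F; enqueue M → queue [Q, U, J, G, V, S, L, M]
Visit Q; enqueue O, N, P → queue [U, J, G, V, S, L, M, O, N, P]
Visit U; enqueue I → queue [J, G, V, S, L, M, O, N, P, I]
Visit J; enqueue R, H → queue [G, V, S, L, M, O, N, P, I, R, H]
Visit G → queue [V, S, L, M, O, N, P, I, R, H]
Visit V → queue [S, L, M, O, N, P, I, R, H]
Visit S; enqueue E → queue [L, M, O, N, P, I, R, H, E]
Visit L → queue [M, O, N, P, I, R, H, E]
Visit M → queue [O, N, P, I, R, H, E]
Visit O → queue [N, P, I, R, H, E]
Visit N → queue [P, I, R, H, E]
Visit P → queue [I, R, H, E]
Visit I → queue [R, H, E]
Visit R → queue [H, E]
Visit H → queue [E]
Visit E → queue []

K, T, F, Q, U, J, G, V, S, L, M, O, N, P, I, R, H, E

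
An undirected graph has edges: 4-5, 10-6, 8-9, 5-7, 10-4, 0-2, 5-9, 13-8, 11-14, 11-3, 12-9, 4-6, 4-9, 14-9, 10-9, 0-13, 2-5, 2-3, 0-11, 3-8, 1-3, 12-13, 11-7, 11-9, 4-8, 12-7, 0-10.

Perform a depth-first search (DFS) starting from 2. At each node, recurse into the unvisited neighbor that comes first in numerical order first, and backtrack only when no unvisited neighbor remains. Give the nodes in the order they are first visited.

Visit 2
2 → 0
0 → 10
10 → 4
4 → 5
5 → 7
7 → 11
11 → 3
3 → 1
3 → 8
8 → 9
9 → 12
12 → 13
9 → 14
4 → 6

2, 0, 10, 4, 5, 7, 11, 3, 1, 8, 9, 12, 13, 14, 6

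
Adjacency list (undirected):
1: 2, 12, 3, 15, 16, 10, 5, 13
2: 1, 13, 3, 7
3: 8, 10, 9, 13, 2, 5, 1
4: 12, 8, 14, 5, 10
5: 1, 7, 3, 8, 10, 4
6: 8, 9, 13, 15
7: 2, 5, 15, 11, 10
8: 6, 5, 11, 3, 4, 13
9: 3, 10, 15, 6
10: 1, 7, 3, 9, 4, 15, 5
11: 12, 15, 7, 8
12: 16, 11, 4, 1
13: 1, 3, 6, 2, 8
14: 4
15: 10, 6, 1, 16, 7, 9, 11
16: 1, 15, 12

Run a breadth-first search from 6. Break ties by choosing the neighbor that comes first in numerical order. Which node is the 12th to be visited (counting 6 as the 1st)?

2

Visit 6; enqueue 8, 9, 13, 15 → queue [8, 9, 13, 15]
Visit 8; enqueue 3, 4, 5, 11 → queue [9, 13, 15, 3, 4, 5, 11]
Visit 9; enqueue 10 → queue [13, 15, 3, 4, 5, 11, 10]
Visit 13; enqueue 1, 2 → queue [15, 3, 4, 5, 11, 10, 1, 2]
Visit 15; enqueue 7, 16 → queue [3, 4, 5, 11, 10, 1, 2, 7, 16]
Visit 3 → queue [4, 5, 11, 10, 1, 2, 7, 16]
Visit 4; enqueue 12, 14 → queue [5, 11, 10, 1, 2, 7, 16, 12, 14]
Visit 5 → queue [11, 10, 1, 2, 7, 16, 12, 14]
Visit 11 → queue [10, 1, 2, 7, 16, 12, 14]
Visit 10 → queue [1, 2, 7, 16, 12, 14]
Visit 1 → queue [2, 7, 16, 12, 14]
Visit 2 → queue [7, 16, 12, 14]
Visit 7 → queue [16, 12, 14]
Visit 16 → queue [12, 14]
Visit 12 → queue [14]
Visit 14 → queue []

Visit order: 6, 8, 9, 13, 15, 3, 4, 5, 11, 10, 1, 2, 7, 16, 12, 14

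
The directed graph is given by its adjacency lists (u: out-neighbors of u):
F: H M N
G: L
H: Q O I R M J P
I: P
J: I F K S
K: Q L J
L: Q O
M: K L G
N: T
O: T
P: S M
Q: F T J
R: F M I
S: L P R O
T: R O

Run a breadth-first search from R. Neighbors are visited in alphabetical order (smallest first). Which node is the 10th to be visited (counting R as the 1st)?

Visit R; enqueue F, I, M → queue [F, I, M]
Visit F; enqueue H, N → queue [I, M, H, N]
Visit I; enqueue P → queue [M, H, N, P]
Visit M; enqueue G, K, L → queue [H, N, P, G, K, L]
Visit H; enqueue J, O, Q → queue [N, P, G, K, L, J, O, Q]
Visit N; enqueue T → queue [P, G, K, L, J, O, Q, T]
Visit P; enqueue S → queue [G, K, L, J, O, Q, T, S]
Visit G → queue [K, L, J, O, Q, T, S]
Visit K → queue [L, J, O, Q, T, S]
Visit L → queue [J, O, Q, T, S]
Visit J → queue [O, Q, T, S]
Visit O → queue [Q, T, S]
Visit Q → queue [T, S]
Visit T → queue [S]
Visit S → queue []

Visit order: R, F, I, M, H, N, P, G, K, L, J, O, Q, T, S

L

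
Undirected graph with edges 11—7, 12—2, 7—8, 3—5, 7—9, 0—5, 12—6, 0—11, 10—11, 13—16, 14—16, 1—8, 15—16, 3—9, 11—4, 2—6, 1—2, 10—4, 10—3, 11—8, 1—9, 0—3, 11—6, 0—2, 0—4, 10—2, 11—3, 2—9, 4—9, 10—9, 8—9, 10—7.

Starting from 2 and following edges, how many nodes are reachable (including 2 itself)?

13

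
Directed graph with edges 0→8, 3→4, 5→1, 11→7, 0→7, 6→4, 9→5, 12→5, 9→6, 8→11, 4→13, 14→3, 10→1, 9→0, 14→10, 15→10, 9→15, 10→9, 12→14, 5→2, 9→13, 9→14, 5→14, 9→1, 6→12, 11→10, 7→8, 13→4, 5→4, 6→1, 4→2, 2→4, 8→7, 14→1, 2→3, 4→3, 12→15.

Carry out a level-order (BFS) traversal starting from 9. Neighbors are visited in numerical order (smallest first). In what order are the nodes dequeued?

9 → 0 → 1 → 5 → 6 → 13 → 14 → 15 → 7 → 8 → 2 → 4 → 12 → 3 → 10 → 11

Visit 9; enqueue 0, 1, 5, 6, 13, 14, 15 → queue [0, 1, 5, 6, 13, 14, 15]
Visit 0; enqueue 7, 8 → queue [1, 5, 6, 13, 14, 15, 7, 8]
Visit 1 → queue [5, 6, 13, 14, 15, 7, 8]
Visit 5; enqueue 2, 4 → queue [6, 13, 14, 15, 7, 8, 2, 4]
Visit 6; enqueue 12 → queue [13, 14, 15, 7, 8, 2, 4, 12]
Visit 13 → queue [14, 15, 7, 8, 2, 4, 12]
Visit 14; enqueue 3, 10 → queue [15, 7, 8, 2, 4, 12, 3, 10]
Visit 15 → queue [7, 8, 2, 4, 12, 3, 10]
Visit 7 → queue [8, 2, 4, 12, 3, 10]
Visit 8; enqueue 11 → queue [2, 4, 12, 3, 10, 11]
Visit 2 → queue [4, 12, 3, 10, 11]
Visit 4 → queue [12, 3, 10, 11]
Visit 12 → queue [3, 10, 11]
Visit 3 → queue [10, 11]
Visit 10 → queue [11]
Visit 11 → queue []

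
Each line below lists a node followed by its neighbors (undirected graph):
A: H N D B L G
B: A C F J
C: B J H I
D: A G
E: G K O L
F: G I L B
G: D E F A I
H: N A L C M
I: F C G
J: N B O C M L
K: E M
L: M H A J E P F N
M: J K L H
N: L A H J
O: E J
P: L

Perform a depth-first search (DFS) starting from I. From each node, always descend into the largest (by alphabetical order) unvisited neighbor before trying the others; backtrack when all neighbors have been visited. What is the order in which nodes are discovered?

I, G, F, L, P, N, J, O, E, K, M, H, C, B, A, D

Visit I
I → G
G → F
F → L
L → P
L → N
N → J
J → O
O → E
E → K
K → M
M → H
H → C
C → B
B → A
A → D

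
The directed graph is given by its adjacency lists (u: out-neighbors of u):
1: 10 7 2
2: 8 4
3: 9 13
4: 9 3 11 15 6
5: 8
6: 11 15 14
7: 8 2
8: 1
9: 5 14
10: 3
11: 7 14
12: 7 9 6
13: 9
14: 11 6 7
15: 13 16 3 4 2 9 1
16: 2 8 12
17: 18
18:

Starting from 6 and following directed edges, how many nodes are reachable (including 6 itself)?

BFS from 6 visits: 6, 11, 15, 14, 7, 13, 16, 3, 4, 2, 9, 1, 8, 12, 5, 10
Reachable nodes: 16 of 18 total.

16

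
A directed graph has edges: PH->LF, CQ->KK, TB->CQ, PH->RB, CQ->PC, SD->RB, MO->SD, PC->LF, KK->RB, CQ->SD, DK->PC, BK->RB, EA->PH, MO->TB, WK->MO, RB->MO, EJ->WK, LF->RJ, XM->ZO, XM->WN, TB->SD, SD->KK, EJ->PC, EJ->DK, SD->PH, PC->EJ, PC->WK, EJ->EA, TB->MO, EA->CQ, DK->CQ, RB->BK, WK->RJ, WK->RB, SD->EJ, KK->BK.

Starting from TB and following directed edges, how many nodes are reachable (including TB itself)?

BFS from TB visits: TB, CQ, MO, SD, KK, PC, EJ, PH, RB, BK, LF, WK, DK, EA, RJ
Reachable nodes: 15 of 18 total.

15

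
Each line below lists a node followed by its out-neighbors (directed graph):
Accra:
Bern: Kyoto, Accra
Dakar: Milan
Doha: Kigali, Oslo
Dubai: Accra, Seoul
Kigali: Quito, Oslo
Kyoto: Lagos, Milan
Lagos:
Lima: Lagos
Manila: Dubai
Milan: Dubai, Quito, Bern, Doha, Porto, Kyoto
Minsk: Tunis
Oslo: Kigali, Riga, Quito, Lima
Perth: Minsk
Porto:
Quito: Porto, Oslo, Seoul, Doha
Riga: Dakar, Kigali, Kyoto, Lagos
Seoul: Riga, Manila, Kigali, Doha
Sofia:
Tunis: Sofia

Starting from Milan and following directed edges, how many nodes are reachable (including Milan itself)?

BFS from Milan visits: Milan, Bern, Doha, Dubai, Kyoto, Porto, Quito, Accra, Kigali, Oslo, Seoul, Lagos, Lima, Riga, Manila, Dakar
Reachable nodes: 16 of 20 total.

16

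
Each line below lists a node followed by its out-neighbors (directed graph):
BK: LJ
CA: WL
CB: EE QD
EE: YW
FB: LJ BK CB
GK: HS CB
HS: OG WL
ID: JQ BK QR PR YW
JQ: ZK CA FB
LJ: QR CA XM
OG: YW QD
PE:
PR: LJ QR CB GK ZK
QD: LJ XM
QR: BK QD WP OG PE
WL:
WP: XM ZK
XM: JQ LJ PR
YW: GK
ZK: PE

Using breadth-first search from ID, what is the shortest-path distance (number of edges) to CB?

Level 0: ID
Level 1: BK, JQ, PR, QR, YW
Level 2: CA, CB, FB, GK, LJ, OG, PE, QD, WP, ZK
Level 3: EE, HS, WL, XM
CB first appears at level 2.

2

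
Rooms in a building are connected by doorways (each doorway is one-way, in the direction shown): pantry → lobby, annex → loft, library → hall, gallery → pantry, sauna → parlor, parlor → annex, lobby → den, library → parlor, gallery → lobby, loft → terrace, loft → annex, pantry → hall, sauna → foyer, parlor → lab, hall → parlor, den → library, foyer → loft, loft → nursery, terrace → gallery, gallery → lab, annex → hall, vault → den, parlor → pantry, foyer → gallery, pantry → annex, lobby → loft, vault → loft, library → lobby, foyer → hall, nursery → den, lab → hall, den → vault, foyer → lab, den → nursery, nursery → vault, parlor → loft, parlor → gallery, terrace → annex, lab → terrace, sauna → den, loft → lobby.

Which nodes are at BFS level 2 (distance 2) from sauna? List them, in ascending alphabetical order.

annex, gallery, hall, lab, library, loft, nursery, pantry, vault

Level 0: sauna
Level 1: den, foyer, parlor
Level 2: annex, gallery, hall, lab, library, loft, nursery, pantry, vault
Level 3: lobby, terrace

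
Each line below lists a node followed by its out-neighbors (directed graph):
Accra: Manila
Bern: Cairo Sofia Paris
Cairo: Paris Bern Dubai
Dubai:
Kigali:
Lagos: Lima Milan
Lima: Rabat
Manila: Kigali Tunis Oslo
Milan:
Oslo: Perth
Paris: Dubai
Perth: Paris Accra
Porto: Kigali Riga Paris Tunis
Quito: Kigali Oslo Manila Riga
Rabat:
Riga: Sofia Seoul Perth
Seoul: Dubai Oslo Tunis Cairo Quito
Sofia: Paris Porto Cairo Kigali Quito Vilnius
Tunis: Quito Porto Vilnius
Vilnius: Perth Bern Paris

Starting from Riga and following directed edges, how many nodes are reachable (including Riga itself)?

16

BFS from Riga visits: Riga, Sofia, Seoul, Perth, Paris, Porto, Cairo, Kigali, Quito, Vilnius, Dubai, Oslo, Tunis, Accra, Bern, Manila
Reachable nodes: 16 of 20 total.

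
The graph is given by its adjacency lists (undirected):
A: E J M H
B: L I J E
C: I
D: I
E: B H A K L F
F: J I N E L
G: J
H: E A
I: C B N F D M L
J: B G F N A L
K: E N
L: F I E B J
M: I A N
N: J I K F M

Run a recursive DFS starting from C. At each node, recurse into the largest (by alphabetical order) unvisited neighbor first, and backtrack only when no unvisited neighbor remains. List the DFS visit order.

Visit C
C → I
I → N
N → M
M → A
A → J
J → L
L → F
F → E
E → K
E → H
E → B
J → G
I → D

C, I, N, M, A, J, L, F, E, K, H, B, G, D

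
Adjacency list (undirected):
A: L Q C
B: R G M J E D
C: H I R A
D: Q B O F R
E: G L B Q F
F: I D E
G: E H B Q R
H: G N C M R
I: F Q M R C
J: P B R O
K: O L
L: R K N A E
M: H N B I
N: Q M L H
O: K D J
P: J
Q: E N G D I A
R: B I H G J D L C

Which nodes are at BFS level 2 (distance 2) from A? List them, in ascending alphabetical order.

D, E, G, H, I, K, N, R

Level 0: A
Level 1: C, L, Q
Level 2: D, E, G, H, I, K, N, R
Level 3: B, F, J, M, O
Level 4: P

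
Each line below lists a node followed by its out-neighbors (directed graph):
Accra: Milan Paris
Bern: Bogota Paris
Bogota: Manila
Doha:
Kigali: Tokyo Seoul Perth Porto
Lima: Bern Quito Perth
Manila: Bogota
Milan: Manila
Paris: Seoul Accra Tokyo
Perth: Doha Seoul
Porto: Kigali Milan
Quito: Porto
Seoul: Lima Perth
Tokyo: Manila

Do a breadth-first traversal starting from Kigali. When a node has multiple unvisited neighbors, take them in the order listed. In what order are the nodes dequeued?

Kigali -> Tokyo -> Seoul -> Perth -> Porto -> Manila -> Lima -> Doha -> Milan -> Bogota -> Bern -> Quito -> Paris -> Accra

Visit Kigali; enqueue Tokyo, Seoul, Perth, Porto → queue [Tokyo, Seoul, Perth, Porto]
Visit Tokyo; enqueue Manila → queue [Seoul, Perth, Porto, Manila]
Visit Seoul; enqueue Lima → queue [Perth, Porto, Manila, Lima]
Visit Perth; enqueue Doha → queue [Porto, Manila, Lima, Doha]
Visit Porto; enqueue Milan → queue [Manila, Lima, Doha, Milan]
Visit Manila; enqueue Bogota → queue [Lima, Doha, Milan, Bogota]
Visit Lima; enqueue Bern, Quito → queue [Doha, Milan, Bogota, Bern, Quito]
Visit Doha → queue [Milan, Bogota, Bern, Quito]
Visit Milan → queue [Bogota, Bern, Quito]
Visit Bogota → queue [Bern, Quito]
Visit Bern; enqueue Paris → queue [Quito, Paris]
Visit Quito → queue [Paris]
Visit Paris; enqueue Accra → queue [Accra]
Visit Accra → queue []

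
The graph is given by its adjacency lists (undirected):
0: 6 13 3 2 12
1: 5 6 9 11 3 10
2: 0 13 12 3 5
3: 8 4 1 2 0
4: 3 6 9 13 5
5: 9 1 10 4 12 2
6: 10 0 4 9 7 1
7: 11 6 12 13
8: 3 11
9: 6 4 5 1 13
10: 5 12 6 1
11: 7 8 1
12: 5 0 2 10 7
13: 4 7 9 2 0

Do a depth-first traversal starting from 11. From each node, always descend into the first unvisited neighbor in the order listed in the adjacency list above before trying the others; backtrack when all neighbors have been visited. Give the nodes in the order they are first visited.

11, 7, 6, 10, 5, 9, 4, 3, 8, 1, 2, 0, 13, 12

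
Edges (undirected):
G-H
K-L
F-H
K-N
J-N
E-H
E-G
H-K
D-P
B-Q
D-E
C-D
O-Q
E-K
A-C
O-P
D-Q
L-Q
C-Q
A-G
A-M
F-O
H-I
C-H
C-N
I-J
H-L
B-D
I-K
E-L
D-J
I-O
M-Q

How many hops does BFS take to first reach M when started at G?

2

Level 0: G
Level 1: A, E, H
Level 2: C, D, F, I, K, L, M
Level 3: B, J, N, O, P, Q
M first appears at level 2.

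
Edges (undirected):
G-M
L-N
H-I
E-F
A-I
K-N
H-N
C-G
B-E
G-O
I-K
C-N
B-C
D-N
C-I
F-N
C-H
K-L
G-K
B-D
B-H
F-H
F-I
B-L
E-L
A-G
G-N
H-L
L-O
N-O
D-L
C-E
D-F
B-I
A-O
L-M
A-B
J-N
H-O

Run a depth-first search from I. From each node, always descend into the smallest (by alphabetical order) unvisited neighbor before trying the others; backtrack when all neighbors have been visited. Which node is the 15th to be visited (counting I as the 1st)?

J

Visit I
I → A
A → B
B → C
C → E
E → F
F → D
D → L
L → H
H → N
N → G
G → K
G → M
G → O
N → J

Visit order: I, A, B, C, E, F, D, L, H, N, G, K, M, O, J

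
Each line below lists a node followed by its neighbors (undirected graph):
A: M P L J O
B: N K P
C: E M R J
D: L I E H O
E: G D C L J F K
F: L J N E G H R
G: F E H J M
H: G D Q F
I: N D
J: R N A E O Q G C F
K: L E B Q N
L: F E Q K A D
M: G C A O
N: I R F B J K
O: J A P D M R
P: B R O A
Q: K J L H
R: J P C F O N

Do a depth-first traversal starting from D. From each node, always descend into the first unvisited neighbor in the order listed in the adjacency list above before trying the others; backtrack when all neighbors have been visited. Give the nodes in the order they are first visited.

Visit D
D → L
L → F
F → J
J → R
R → P
P → B
B → N
N → I
N → K
K → E
E → G
G → H
H → Q
G → M
M → C
M → A
A → O

D, L, F, J, R, P, B, N, I, K, E, G, H, Q, M, C, A, O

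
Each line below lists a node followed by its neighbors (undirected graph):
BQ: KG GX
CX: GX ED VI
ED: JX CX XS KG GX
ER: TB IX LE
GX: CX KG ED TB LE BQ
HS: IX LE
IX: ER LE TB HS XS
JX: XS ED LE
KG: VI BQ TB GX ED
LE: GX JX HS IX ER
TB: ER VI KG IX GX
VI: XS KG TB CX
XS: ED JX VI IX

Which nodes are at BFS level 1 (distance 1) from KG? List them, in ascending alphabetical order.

BQ, ED, GX, TB, VI

Level 0: KG
Level 1: BQ, ED, GX, TB, VI
Level 2: CX, ER, IX, JX, LE, XS
Level 3: HS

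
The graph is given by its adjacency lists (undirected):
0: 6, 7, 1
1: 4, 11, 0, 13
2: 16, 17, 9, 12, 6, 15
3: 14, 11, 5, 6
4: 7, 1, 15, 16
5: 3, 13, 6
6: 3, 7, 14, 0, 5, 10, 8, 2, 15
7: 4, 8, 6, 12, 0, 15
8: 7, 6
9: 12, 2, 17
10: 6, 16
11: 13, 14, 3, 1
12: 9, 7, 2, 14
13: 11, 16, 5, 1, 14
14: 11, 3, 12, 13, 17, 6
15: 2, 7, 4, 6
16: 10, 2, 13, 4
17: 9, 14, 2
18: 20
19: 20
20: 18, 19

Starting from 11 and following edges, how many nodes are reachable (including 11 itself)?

BFS from 11 visits: 11, 13, 14, 3, 1, 16, 5, 12, 17, 6, 4, 0, 10, 2, 9, 7, 8, 15
Reachable nodes: 18 of 21 total.

18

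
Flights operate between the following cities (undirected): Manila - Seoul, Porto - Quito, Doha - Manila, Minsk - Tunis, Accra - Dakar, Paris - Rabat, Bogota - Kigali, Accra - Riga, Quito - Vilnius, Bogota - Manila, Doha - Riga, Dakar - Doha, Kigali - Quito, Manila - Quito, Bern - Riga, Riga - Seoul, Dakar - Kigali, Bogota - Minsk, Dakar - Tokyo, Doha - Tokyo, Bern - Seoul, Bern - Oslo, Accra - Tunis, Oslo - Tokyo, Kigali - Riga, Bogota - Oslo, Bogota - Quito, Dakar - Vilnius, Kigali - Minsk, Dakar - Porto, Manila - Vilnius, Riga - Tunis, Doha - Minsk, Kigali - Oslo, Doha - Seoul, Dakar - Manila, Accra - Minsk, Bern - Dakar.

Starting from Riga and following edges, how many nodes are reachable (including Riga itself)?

BFS from Riga visits: Riga, Accra, Bern, Doha, Kigali, Seoul, Tunis, Dakar, Minsk, Oslo, Manila, Tokyo, Bogota, Quito, Porto, Vilnius
Reachable nodes: 16 of 18 total.

16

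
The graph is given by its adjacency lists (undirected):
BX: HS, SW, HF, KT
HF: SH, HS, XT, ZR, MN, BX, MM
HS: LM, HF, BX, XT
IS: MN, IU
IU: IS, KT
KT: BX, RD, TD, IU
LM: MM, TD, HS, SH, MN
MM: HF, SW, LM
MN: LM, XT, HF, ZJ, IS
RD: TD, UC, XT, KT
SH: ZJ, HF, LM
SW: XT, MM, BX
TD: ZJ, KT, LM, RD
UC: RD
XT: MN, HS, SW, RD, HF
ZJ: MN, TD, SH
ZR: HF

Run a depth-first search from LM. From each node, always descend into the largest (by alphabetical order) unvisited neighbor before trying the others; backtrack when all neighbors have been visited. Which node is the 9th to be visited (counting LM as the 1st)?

Visit LM
LM → TD
TD → ZJ
ZJ → SH
SH → HF
HF → ZR
HF → XT
XT → SW
SW → MM
SW → BX
BX → KT
KT → RD
RD → UC
KT → IU
IU → IS
IS → MN
BX → HS

Visit order: LM, TD, ZJ, SH, HF, ZR, XT, SW, MM, BX, KT, RD, UC, IU, IS, MN, HS

MM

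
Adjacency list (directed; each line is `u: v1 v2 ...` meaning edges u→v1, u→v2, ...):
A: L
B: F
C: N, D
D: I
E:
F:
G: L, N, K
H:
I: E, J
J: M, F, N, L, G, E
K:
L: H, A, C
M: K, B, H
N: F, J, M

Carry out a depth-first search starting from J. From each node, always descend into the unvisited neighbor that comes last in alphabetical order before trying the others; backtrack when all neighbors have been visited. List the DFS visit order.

J -> N -> M -> K -> H -> B -> F -> L -> C -> D -> I -> E -> A -> G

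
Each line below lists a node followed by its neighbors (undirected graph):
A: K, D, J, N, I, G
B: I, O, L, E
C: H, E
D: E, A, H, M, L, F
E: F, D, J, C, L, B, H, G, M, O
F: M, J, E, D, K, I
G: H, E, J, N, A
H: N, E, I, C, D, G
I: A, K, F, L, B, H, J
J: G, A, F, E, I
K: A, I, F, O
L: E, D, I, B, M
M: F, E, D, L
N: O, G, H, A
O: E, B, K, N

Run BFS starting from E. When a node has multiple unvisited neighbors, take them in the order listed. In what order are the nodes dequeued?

Visit E; enqueue F, D, J, C, L, B, H, G, M, O → queue [F, D, J, C, L, B, H, G, M, O]
Visit F; enqueue K, I → queue [D, J, C, L, B, H, G, M, O, K, I]
Visit D; enqueue A → queue [J, C, L, B, H, G, M, O, K, I, A]
Visit J → queue [C, L, B, H, G, M, O, K, I, A]
Visit C → queue [L, B, H, G, M, O, K, I, A]
Visit L → queue [B, H, G, M, O, K, I, A]
Visit B → queue [H, G, M, O, K, I, A]
Visit H; enqueue N → queue [G, M, O, K, I, A, N]
Visit G → queue [M, O, K, I, A, N]
Visit M → queue [O, K, I, A, N]
Visit O → queue [K, I, A, N]
Visit K → queue [I, A, N]
Visit I → queue [A, N]
Visit A → queue [N]
Visit N → queue []

E, F, D, J, C, L, B, H, G, M, O, K, I, A, N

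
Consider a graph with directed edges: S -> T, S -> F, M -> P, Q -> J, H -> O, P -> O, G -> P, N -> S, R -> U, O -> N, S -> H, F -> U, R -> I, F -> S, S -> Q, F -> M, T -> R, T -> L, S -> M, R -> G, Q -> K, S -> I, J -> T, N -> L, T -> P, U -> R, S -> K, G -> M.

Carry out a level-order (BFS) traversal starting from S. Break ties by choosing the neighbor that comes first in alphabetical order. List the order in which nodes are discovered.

S -> F -> H -> I -> K -> M -> Q -> T -> U -> O -> P -> J -> L -> R -> N -> G

Visit S; enqueue F, H, I, K, M, Q, T → queue [F, H, I, K, M, Q, T]
Visit F; enqueue U → queue [H, I, K, M, Q, T, U]
Visit H; enqueue O → queue [I, K, M, Q, T, U, O]
Visit I → queue [K, M, Q, T, U, O]
Visit K → queue [M, Q, T, U, O]
Visit M; enqueue P → queue [Q, T, U, O, P]
Visit Q; enqueue J → queue [T, U, O, P, J]
Visit T; enqueue L, R → queue [U, O, P, J, L, R]
Visit U → queue [O, P, J, L, R]
Visit O; enqueue N → queue [P, J, L, R, N]
Visit P → queue [J, L, R, N]
Visit J → queue [L, R, N]
Visit L → queue [R, N]
Visit R; enqueue G → queue [N, G]
Visit N → queue [G]
Visit G → queue []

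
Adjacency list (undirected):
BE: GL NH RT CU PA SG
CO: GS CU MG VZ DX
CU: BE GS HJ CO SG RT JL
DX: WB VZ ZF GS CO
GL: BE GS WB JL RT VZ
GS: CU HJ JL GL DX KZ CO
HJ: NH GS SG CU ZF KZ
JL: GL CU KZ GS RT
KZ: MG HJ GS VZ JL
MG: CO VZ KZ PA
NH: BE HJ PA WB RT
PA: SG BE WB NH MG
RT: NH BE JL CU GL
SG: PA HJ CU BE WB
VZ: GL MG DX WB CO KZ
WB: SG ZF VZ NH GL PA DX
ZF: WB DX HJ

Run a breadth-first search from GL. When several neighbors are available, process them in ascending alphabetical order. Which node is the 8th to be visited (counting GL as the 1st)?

Visit GL; enqueue BE, GS, JL, RT, VZ, WB → queue [BE, GS, JL, RT, VZ, WB]
Visit BE; enqueue CU, NH, PA, SG → queue [GS, JL, RT, VZ, WB, CU, NH, PA, SG]
Visit GS; enqueue CO, DX, HJ, KZ → queue [JL, RT, VZ, WB, CU, NH, PA, SG, CO, DX, HJ, KZ]
Visit JL → queue [RT, VZ, WB, CU, NH, PA, SG, CO, DX, HJ, KZ]
Visit RT → queue [VZ, WB, CU, NH, PA, SG, CO, DX, HJ, KZ]
Visit VZ; enqueue MG → queue [WB, CU, NH, PA, SG, CO, DX, HJ, KZ, MG]
Visit WB; enqueue ZF → queue [CU, NH, PA, SG, CO, DX, HJ, KZ, MG, ZF]
Visit CU → queue [NH, PA, SG, CO, DX, HJ, KZ, MG, ZF]
Visit NH → queue [PA, SG, CO, DX, HJ, KZ, MG, ZF]
Visit PA → queue [SG, CO, DX, HJ, KZ, MG, ZF]
Visit SG → queue [CO, DX, HJ, KZ, MG, ZF]
Visit CO → queue [DX, HJ, KZ, MG, ZF]
Visit DX → queue [HJ, KZ, MG, ZF]
Visit HJ → queue [KZ, MG, ZF]
Visit KZ → queue [MG, ZF]
Visit MG → queue [ZF]
Visit ZF → queue []

Visit order: GL, BE, GS, JL, RT, VZ, WB, CU, NH, PA, SG, CO, DX, HJ, KZ, MG, ZF

CU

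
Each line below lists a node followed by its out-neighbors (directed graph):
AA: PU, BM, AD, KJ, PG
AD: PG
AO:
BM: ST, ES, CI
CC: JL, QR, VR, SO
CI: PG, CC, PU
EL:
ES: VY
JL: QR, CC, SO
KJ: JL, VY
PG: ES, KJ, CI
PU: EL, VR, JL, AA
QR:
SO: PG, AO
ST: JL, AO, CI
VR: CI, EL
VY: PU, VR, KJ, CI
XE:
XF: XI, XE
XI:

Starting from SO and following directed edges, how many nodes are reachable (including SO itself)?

17

BFS from SO visits: SO, PG, AO, ES, KJ, CI, VY, JL, CC, PU, VR, QR, EL, AA, BM, AD, ST
Reachable nodes: 17 of 20 total.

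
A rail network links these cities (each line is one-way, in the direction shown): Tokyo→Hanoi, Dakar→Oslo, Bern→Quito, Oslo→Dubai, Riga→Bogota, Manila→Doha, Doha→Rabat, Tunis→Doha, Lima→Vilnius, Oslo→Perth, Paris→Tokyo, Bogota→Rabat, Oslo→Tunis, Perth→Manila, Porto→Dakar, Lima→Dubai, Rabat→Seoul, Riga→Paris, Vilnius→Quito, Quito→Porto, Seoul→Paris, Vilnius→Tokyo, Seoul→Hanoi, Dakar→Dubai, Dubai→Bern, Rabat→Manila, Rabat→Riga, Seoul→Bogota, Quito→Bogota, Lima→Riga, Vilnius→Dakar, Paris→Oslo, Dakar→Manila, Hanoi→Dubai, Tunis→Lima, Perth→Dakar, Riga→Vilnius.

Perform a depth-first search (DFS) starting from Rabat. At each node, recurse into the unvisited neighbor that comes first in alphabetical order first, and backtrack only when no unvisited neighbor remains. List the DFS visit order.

Rabat, Manila, Doha, Riga, Bogota, Paris, Oslo, Dubai, Bern, Quito, Porto, Dakar, Perth, Tunis, Lima, Vilnius, Tokyo, Hanoi, Seoul

Visit Rabat
Rabat → Manila
Manila → Doha
Rabat → Riga
Riga → Bogota
Riga → Paris
Paris → Oslo
Oslo → Dubai
Dubai → Bern
Bern → Quito
Quito → Porto
Porto → Dakar
Oslo → Perth
Oslo → Tunis
Tunis → Lima
Lima → Vilnius
Vilnius → Tokyo
Tokyo → Hanoi
Rabat → Seoul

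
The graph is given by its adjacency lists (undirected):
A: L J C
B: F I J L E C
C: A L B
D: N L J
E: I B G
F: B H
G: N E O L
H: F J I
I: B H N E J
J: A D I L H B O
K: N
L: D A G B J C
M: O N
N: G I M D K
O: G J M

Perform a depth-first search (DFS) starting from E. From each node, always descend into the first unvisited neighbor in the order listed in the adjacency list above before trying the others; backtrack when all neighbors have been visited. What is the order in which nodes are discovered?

E -> I -> B -> F -> H -> J -> A -> L -> D -> N -> G -> O -> M -> K -> C

Visit E
E → I
I → B
B → F
F → H
H → J
J → A
A → L
L → D
D → N
N → G
G → O
O → M
N → K
L → C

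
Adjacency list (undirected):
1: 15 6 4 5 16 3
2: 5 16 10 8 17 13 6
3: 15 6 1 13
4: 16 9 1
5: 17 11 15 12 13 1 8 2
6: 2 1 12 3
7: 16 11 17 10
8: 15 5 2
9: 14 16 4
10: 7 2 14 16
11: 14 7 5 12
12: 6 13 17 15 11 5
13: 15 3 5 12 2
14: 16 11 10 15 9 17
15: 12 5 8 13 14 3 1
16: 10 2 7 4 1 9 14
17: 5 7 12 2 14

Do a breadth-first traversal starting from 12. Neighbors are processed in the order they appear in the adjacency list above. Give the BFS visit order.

Visit 12; enqueue 6, 13, 17, 15, 11, 5 → queue [6, 13, 17, 15, 11, 5]
Visit 6; enqueue 2, 1, 3 → queue [13, 17, 15, 11, 5, 2, 1, 3]
Visit 13 → queue [17, 15, 11, 5, 2, 1, 3]
Visit 17; enqueue 7, 14 → queue [15, 11, 5, 2, 1, 3, 7, 14]
Visit 15; enqueue 8 → queue [11, 5, 2, 1, 3, 7, 14, 8]
Visit 11 → queue [5, 2, 1, 3, 7, 14, 8]
Visit 5 → queue [2, 1, 3, 7, 14, 8]
Visit 2; enqueue 16, 10 → queue [1, 3, 7, 14, 8, 16, 10]
Visit 1; enqueue 4 → queue [3, 7, 14, 8, 16, 10, 4]
Visit 3 → queue [7, 14, 8, 16, 10, 4]
Visit 7 → queue [14, 8, 16, 10, 4]
Visit 14; enqueue 9 → queue [8, 16, 10, 4, 9]
Visit 8 → queue [16, 10, 4, 9]
Visit 16 → queue [10, 4, 9]
Visit 10 → queue [4, 9]
Visit 4 → queue [9]
Visit 9 → queue []

12, 6, 13, 17, 15, 11, 5, 2, 1, 3, 7, 14, 8, 16, 10, 4, 9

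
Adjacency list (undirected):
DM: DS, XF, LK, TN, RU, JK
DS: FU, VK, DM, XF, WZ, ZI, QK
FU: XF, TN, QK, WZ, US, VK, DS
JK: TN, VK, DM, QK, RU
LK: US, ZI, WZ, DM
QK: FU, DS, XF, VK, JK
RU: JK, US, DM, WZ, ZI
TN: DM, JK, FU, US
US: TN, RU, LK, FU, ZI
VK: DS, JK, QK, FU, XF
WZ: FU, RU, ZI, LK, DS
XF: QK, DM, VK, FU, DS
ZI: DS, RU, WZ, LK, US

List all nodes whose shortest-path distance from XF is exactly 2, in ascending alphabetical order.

JK, LK, RU, TN, US, WZ, ZI

Level 0: XF
Level 1: DM, DS, FU, QK, VK
Level 2: JK, LK, RU, TN, US, WZ, ZI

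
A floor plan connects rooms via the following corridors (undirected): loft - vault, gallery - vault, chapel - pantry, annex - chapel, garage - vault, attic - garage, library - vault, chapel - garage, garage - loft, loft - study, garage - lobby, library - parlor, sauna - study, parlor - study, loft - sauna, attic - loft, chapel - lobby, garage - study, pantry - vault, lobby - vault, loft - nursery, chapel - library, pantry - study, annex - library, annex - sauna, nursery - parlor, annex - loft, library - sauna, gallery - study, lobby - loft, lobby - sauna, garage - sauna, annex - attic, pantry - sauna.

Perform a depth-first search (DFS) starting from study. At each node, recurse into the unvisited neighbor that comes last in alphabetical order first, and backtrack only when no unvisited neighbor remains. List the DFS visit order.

Visit study
study → sauna
sauna → pantry
pantry → vault
vault → loft
loft → nursery
nursery → parlor
parlor → library
library → chapel
chapel → lobby
lobby → garage
garage → attic
attic → annex
vault → gallery

study, sauna, pantry, vault, loft, nursery, parlor, library, chapel, lobby, garage, attic, annex, gallery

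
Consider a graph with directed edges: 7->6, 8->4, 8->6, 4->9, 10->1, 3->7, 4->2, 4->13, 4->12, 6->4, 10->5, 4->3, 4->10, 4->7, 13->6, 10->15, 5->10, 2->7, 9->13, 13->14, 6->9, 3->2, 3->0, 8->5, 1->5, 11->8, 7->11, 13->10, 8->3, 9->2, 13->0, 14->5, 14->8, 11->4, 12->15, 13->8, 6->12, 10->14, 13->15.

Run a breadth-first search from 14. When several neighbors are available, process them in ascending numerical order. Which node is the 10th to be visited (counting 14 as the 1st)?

Visit 14; enqueue 5, 8 → queue [5, 8]
Visit 5; enqueue 10 → queue [8, 10]
Visit 8; enqueue 3, 4, 6 → queue [10, 3, 4, 6]
Visit 10; enqueue 1, 15 → queue [3, 4, 6, 1, 15]
Visit 3; enqueue 0, 2, 7 → queue [4, 6, 1, 15, 0, 2, 7]
Visit 4; enqueue 9, 12, 13 → queue [6, 1, 15, 0, 2, 7, 9, 12, 13]
Visit 6 → queue [1, 15, 0, 2, 7, 9, 12, 13]
Visit 1 → queue [15, 0, 2, 7, 9, 12, 13]
Visit 15 → queue [0, 2, 7, 9, 12, 13]
Visit 0 → queue [2, 7, 9, 12, 13]
Visit 2 → queue [7, 9, 12, 13]
Visit 7; enqueue 11 → queue [9, 12, 13, 11]
Visit 9 → queue [12, 13, 11]
Visit 12 → queue [13, 11]
Visit 13 → queue [11]
Visit 11 → queue []

Visit order: 14, 5, 8, 10, 3, 4, 6, 1, 15, 0, 2, 7, 9, 12, 13, 11

0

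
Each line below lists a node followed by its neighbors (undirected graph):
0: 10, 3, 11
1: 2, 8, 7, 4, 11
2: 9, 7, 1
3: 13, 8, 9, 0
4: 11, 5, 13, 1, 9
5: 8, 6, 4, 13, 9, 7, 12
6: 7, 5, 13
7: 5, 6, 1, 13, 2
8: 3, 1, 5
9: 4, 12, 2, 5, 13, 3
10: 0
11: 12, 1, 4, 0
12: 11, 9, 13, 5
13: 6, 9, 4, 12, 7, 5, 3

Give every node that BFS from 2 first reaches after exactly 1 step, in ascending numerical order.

Level 0: 2
Level 1: 1, 7, 9
Level 2: 3, 4, 5, 6, 8, 11, 12, 13
Level 3: 0
Level 4: 10

1, 7, 9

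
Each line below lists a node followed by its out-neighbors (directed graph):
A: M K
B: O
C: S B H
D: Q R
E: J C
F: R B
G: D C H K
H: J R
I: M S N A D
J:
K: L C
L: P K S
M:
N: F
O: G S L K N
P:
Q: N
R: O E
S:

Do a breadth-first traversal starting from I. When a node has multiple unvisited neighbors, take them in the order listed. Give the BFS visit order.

I, M, S, N, A, D, F, K, Q, R, B, L, C, O, E, P, H, G, J

Visit I; enqueue M, S, N, A, D → queue [M, S, N, A, D]
Visit M → queue [S, N, A, D]
Visit S → queue [N, A, D]
Visit N; enqueue F → queue [A, D, F]
Visit A; enqueue K → queue [D, F, K]
Visit D; enqueue Q, R → queue [F, K, Q, R]
Visit F; enqueue B → queue [K, Q, R, B]
Visit K; enqueue L, C → queue [Q, R, B, L, C]
Visit Q → queue [R, B, L, C]
Visit R; enqueue O, E → queue [B, L, C, O, E]
Visit B → queue [L, C, O, E]
Visit L; enqueue P → queue [C, O, E, P]
Visit C; enqueue H → queue [O, E, P, H]
Visit O; enqueue G → queue [E, P, H, G]
Visit E; enqueue J → queue [P, H, G, J]
Visit P → queue [H, G, J]
Visit H → queue [G, J]
Visit G → queue [J]
Visit J → queue []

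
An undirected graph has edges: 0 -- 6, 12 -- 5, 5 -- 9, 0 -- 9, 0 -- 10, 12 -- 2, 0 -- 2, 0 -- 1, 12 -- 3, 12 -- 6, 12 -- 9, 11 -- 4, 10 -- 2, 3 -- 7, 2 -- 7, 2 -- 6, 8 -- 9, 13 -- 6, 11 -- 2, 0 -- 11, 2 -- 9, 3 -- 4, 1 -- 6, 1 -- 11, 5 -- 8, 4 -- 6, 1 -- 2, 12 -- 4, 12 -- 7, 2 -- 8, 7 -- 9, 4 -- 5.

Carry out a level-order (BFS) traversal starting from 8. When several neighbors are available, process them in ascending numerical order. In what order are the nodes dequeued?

8, 2, 5, 9, 0, 1, 6, 7, 10, 11, 12, 4, 13, 3

Visit 8; enqueue 2, 5, 9 → queue [2, 5, 9]
Visit 2; enqueue 0, 1, 6, 7, 10, 11, 12 → queue [5, 9, 0, 1, 6, 7, 10, 11, 12]
Visit 5; enqueue 4 → queue [9, 0, 1, 6, 7, 10, 11, 12, 4]
Visit 9 → queue [0, 1, 6, 7, 10, 11, 12, 4]
Visit 0 → queue [1, 6, 7, 10, 11, 12, 4]
Visit 1 → queue [6, 7, 10, 11, 12, 4]
Visit 6; enqueue 13 → queue [7, 10, 11, 12, 4, 13]
Visit 7; enqueue 3 → queue [10, 11, 12, 4, 13, 3]
Visit 10 → queue [11, 12, 4, 13, 3]
Visit 11 → queue [12, 4, 13, 3]
Visit 12 → queue [4, 13, 3]
Visit 4 → queue [13, 3]
Visit 13 → queue [3]
Visit 3 → queue []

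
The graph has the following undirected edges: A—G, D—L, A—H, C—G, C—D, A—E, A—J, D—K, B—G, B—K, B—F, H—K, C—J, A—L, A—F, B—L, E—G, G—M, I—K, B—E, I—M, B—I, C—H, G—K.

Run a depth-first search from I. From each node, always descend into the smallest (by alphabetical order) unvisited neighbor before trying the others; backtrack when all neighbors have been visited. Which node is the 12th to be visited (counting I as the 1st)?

Visit I
I → B
B → E
E → A
A → F
A → G
G → C
C → D
D → K
K → H
D → L
C → J
G → M

Visit order: I, B, E, A, F, G, C, D, K, H, L, J, M

J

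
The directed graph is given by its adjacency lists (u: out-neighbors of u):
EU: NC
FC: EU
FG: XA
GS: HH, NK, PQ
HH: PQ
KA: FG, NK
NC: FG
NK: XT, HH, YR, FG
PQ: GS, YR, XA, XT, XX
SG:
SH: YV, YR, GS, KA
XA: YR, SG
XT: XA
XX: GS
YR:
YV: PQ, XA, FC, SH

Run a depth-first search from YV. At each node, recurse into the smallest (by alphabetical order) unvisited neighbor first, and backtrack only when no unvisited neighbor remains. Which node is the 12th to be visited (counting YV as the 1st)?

NK

Visit YV
YV → FC
FC → EU
EU → NC
NC → FG
FG → XA
XA → SG
XA → YR
YV → PQ
PQ → GS
GS → HH
GS → NK
NK → XT
PQ → XX
YV → SH
SH → KA

Visit order: YV, FC, EU, NC, FG, XA, SG, YR, PQ, GS, HH, NK, XT, XX, SH, KA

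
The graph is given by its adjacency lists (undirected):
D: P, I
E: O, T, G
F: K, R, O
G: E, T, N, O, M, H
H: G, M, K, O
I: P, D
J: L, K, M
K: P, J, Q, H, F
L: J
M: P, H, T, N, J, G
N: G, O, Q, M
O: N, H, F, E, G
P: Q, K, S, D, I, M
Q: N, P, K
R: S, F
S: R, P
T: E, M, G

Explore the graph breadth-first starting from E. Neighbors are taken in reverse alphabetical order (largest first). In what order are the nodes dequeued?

E, T, O, G, M, N, H, F, P, J, Q, K, R, S, I, D, L

Visit E; enqueue T, O, G → queue [T, O, G]
Visit T; enqueue M → queue [O, G, M]
Visit O; enqueue N, H, F → queue [G, M, N, H, F]
Visit G → queue [M, N, H, F]
Visit M; enqueue P, J → queue [N, H, F, P, J]
Visit N; enqueue Q → queue [H, F, P, J, Q]
Visit H; enqueue K → queue [F, P, J, Q, K]
Visit F; enqueue R → queue [P, J, Q, K, R]
Visit P; enqueue S, I, D → queue [J, Q, K, R, S, I, D]
Visit J; enqueue L → queue [Q, K, R, S, I, D, L]
Visit Q → queue [K, R, S, I, D, L]
Visit K → queue [R, S, I, D, L]
Visit R → queue [S, I, D, L]
Visit S → queue [I, D, L]
Visit I → queue [D, L]
Visit D → queue [L]
Visit L → queue []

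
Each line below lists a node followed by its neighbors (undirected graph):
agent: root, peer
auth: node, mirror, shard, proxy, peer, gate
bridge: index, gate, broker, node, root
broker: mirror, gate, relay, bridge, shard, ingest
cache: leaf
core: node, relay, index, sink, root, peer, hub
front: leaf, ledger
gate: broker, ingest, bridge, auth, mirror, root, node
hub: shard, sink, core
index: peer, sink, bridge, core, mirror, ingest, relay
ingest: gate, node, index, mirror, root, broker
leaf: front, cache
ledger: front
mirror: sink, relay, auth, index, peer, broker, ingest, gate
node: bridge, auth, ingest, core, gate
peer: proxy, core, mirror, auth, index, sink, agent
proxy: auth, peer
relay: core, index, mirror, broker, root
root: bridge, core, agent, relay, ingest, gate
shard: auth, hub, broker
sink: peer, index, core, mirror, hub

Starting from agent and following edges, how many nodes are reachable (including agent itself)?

17

BFS from agent visits: agent, peer, root, auth, core, index, mirror, proxy, sink, bridge, gate, ingest, relay, node, shard, hub, broker
Reachable nodes: 17 of 21 total.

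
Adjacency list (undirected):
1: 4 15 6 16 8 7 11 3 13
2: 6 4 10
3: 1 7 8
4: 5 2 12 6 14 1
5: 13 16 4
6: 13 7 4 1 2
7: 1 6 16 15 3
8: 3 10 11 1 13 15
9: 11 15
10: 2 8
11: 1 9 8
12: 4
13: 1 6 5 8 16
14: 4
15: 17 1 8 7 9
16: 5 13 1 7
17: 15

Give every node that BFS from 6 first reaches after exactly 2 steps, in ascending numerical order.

3, 5, 8, 10, 11, 12, 14, 15, 16

Level 0: 6
Level 1: 1, 2, 4, 7, 13
Level 2: 3, 5, 8, 10, 11, 12, 14, 15, 16
Level 3: 9, 17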